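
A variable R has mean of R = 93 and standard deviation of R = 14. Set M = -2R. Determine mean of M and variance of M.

mean of M = -186, variance of M = 784

M = -2R is linear with a = -2, b = 0.
mean of M = a·mean of R + b = (-2)·93 = -186.
variance of R = 14² = 196.
variance of M = a²·variance of R = (-2)²·196 = 784.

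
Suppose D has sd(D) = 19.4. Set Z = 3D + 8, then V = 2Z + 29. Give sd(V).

sd(Z) = |3|·19.4 = 58.2.
sd(V) = |2|·58.2 = 116.4.

sd(V) = 116.4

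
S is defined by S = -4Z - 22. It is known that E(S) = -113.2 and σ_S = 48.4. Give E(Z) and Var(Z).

E(Z) = 22.8, Var(Z) = 146.41

From S = -4Z - 22: E(S) = a·E(Z) + b, so E(Z) = (E(S) − b)/a = (-113.2 − (-22))/(-4) = 22.8.
Var(S) = 48.4² = 2342.56.
Var(S) = a²·Var(Z), so Var(Z) = 2342.56/(-4)² = 146.41.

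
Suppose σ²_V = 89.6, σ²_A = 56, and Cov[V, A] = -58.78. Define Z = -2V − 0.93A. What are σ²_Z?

σ²_Z = a²·σ²_V + b²·σ²_A + 2ab·Cov[V, A] with a = -2, b = -0.93.
= (-2)²·89.6 + (-0.93)²·56 + 2·(-2)·(-0.93)·(-58.78)
= 358.4 + 48.4344 + (-218.6616) = 188.1728.

σ²_Z = 188.1728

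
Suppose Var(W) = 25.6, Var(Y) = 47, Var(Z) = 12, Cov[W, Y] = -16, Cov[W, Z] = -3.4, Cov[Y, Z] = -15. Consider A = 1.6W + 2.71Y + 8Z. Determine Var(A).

Var(A) = 302.5167

Var(A) = a²·Var(W) + b²·Var(Y) + c²·Var(Z) + 2ab·Cov[W, Y] + 2ac·Cov[W, Z] + 2bc·Cov[Y, Z], with a = 1.6, b = 2.71, c = 8.
= 65.536 + 345.1727 + 768 + (-138.752) + (-87.04) + (-650.4)
= 302.5167.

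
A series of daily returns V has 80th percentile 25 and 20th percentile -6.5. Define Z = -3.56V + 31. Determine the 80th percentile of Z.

Since a = -3.56 < 0 the transformation is decreasing, reversing order: the 80th percentile of Z corresponds to the 20th percentile of V.
So P_{80}(Z) = a·P_{20}(V) + b = (-3.56)·(-6.5) + 31 = 54.14.

80th percentile of Z = 54.14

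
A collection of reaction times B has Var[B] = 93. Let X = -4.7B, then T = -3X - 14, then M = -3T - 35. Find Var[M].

Var[X] = (-4.7)²·93 = 2054.37.
Var[T] = (-3)²·2054.37 = 18489.33.
Var[M] = (-3)²·18489.33 = 166403.97.

Var[M] = 166403.97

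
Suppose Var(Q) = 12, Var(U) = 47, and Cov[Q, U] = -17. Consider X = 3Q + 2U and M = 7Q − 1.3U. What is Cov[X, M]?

Cov[X, M] = -41.9

By bilinearity, Cov[X, M] = ac·Var(Q) + bd·Var(U) + (ad+bc)·Cov[Q, U], with a=3, b=2, c=7, d=-1.3.
ac·Var(Q) = 3·7·12 = 252
bd·Var(U) = 2·(-1.3)·47 = -122.2
(ad+bc)·Cov[Q, U] = (10.1)·(-17) = -171.7
Cov[X, M] = 252 + (-122.2) + (-171.7) = -41.9.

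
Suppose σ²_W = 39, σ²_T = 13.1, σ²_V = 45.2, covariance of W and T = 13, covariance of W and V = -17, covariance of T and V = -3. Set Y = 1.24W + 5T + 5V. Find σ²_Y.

σ²_Y = 1317.8664

σ²_Y = a²·σ²_W + b²·σ²_T + c²·σ²_V + 2ab·covariance of W and T + 2ac·covariance of W and V + 2bc·covariance of T and V, with a = 1.24, b = 5, c = 5.
= 59.9664 + 327.5 + 1130 + 161.2 + (-210.8) + (-150)
= 1317.8664.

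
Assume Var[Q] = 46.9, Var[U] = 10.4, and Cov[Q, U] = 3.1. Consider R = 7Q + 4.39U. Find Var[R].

Var[R] = 2689.05584

Var[R] = a²·Var[Q] + b²·Var[U] + 2ab·Cov[Q, U] with a = 7, b = 4.39.
= 7²·46.9 + 4.39²·10.4 + 2·7·4.39·3.1
= 2298.1 + 200.42984 + 190.526 = 2689.05584.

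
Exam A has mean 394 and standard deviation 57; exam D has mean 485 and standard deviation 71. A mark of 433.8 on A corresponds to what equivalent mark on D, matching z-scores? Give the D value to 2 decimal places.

z = (433.8 − 394)/57 ≈ 0.6982.
D = 485 + z·71 = 485 + (433.8 − 394)·71/57 ≈ 534.58.

D = 534.58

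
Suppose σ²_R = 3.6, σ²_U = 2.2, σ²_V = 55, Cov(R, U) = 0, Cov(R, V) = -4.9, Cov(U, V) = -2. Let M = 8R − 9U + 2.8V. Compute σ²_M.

σ²_M = a²·σ²_R + b²·σ²_U + c²·σ²_V + 2ab·Cov(R, U) + 2ac·Cov(R, V) + 2bc·Cov(U, V), with a = 8, b = -9, c = 2.8.
= 230.4 + 178.2 + 431.2 + 0 + (-219.52) + 100.8
= 721.08.

σ²_M = 721.08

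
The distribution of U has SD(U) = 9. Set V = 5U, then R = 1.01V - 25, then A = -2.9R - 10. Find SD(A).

SD(V) = |5|·9 = 45.
SD(R) = |1.01|·45 = 45.45.
SD(A) = |-2.9|·45.45 = 131.805.

SD(A) = 131.805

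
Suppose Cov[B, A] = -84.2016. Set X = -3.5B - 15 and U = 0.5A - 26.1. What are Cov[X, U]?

Cov[X, U] = 147.3528

Cov[X, U] = a·c·Cov[B, A] = (-3.5)·0.5·(-84.2016) = 147.3528. Additive constants drop out.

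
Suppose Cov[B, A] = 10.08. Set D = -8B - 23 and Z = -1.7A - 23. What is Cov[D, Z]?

Cov[D, Z] = 137.088

Cov[D, Z] = a·c·Cov[B, A] = (-8)·(-1.7)·10.08 = 137.088. Additive constants drop out.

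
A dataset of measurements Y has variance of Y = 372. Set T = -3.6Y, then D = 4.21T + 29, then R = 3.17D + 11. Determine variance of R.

variance of T = (-3.6)²·372 = 4821.12.
variance of D = 4.21²·4821.12 = 85450.012992.
variance of R = 3.17²·85450.012992 = 858678.6355553088.

variance of R = 858678.6355553088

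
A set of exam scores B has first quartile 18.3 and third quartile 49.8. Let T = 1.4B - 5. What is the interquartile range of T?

IQR(T) = 44.1

IQR of B = Q3 − Q1 = 49.8 − 18.3 = 31.5.
Under T = aB + b, IQR(T) = |a|·IQR(B) = |1.4|·31.5 = 44.1 (shifts cancel; spread scales by |a|).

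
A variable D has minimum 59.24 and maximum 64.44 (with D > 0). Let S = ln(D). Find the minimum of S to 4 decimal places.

ln(D) is increasing on this domain, so min(S) comes from min(D) = 59.24: min(S) = ln(59.24) ≈ 4.0816.

min(S) = 4.0816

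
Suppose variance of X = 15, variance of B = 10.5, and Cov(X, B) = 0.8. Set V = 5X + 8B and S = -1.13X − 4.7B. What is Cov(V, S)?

By bilinearity, Cov(V, S) = ac·variance of X + bd·variance of B + (ad+bc)·Cov(X, B), with a=5, b=8, c=-1.13, d=-4.7.
ac·variance of X = 5·(-1.13)·15 = -84.75
bd·variance of B = 8·(-4.7)·10.5 = -394.8
(ad+bc)·Cov(X, B) = (-32.54)·0.8 = -26.032
Cov(V, S) = -84.75 + (-394.8) + (-26.032) = -505.582.

Cov(V, S) = -505.582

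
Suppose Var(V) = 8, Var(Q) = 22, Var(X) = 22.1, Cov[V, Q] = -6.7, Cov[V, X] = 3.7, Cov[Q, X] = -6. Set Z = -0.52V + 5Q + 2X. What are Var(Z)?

Var(Z) = 547.7072

Var(Z) = a²·Var(V) + b²·Var(Q) + c²·Var(X) + 2ab·Cov[V, Q] + 2ac·Cov[V, X] + 2bc·Cov[Q, X], with a = -0.52, b = 5, c = 2.
= 2.1632 + 550 + 88.4 + 34.84 + (-7.696) + (-120)
= 547.7072.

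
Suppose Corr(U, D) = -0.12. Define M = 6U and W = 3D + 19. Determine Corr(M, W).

Linear rescalings preserve correlation up to sign; here the slopes 6 and 3 have the same sign, so Corr(M, W) = Corr(U, D) = -0.12.

Corr(M, W) = -0.12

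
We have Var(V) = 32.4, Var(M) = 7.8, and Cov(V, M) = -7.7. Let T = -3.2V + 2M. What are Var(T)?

Var(T) = a²·Var(V) + b²·Var(M) + 2ab·Cov(V, M) with a = -3.2, b = 2.
= (-3.2)²·32.4 + 2²·7.8 + 2·(-3.2)·2·(-7.7)
= 331.776 + 31.2 + 98.56 = 461.536.

Var(T) = 461.536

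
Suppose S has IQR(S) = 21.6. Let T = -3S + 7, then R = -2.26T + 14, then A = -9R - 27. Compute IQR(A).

IQR(A) = 1318.032

IQR(T) = |-3|·21.6 = 64.8.
IQR(R) = |-2.26|·64.8 = 146.448.
IQR(A) = |-9|·146.448 = 1318.032.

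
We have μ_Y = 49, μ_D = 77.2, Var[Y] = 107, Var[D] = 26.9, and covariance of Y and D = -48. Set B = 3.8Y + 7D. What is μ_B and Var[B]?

μ_B = 726.6, Var[B] = 309.58

μ_B = 3.8·μ_Y + 7·μ_D = 3.8·49 + 7·77.2 = 726.6.
Var[B] = a²·Var[Y] + b²·Var[D] + 2ab·covariance of Y and D with a = 3.8, b = 7.
= 3.8²·107 + 7²·26.9 + 2·3.8·7·(-48)
= 1545.08 + 1318.1 + (-2553.6) = 309.58.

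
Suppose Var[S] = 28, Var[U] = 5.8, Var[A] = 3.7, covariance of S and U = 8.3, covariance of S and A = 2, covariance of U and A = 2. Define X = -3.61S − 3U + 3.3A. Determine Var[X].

Var[X] = a²·Var[S] + b²·Var[U] + c²·Var[A] + 2ab·covariance of S and U + 2ac·covariance of S and A + 2bc·covariance of U and A, with a = -3.61, b = -3, c = 3.3.
= 364.8988 + 52.2 + 40.293 + 179.778 + (-47.652) + (-39.6)
= 549.9178.

Var[X] = 549.9178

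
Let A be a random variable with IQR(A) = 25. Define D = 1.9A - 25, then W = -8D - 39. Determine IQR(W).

IQR(W) = 380

IQR(D) = |1.9|·25 = 47.5.
IQR(W) = |-8|·47.5 = 380.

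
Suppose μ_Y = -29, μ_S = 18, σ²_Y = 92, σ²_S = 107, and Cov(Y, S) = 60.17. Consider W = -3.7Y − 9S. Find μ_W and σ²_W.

μ_W = (-3.7)·μ_Y + (-9)·μ_S = (-3.7)·(-29) + (-9)·18 = -54.7.
σ²_W = a²·σ²_Y + b²·σ²_S + 2ab·Cov(Y, S) with a = -3.7, b = -9.
= (-3.7)²·92 + (-9)²·107 + 2·(-3.7)·(-9)·60.17
= 1259.48 + 8667 + 4007.322 = 13933.802.

μ_W = -54.7, σ²_W = 13933.802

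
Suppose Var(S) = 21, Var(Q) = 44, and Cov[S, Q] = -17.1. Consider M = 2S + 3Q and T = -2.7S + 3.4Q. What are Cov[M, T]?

Cov[M, T] = 357.63

By bilinearity, Cov[M, T] = ac·Var(S) + bd·Var(Q) + (ad+bc)·Cov[S, Q], with a=2, b=3, c=-2.7, d=3.4.
ac·Var(S) = 2·(-2.7)·21 = -113.4
bd·Var(Q) = 3·3.4·44 = 448.8
(ad+bc)·Cov[S, Q] = (-1.3)·(-17.1) = 22.23
Cov[M, T] = -113.4 + 448.8 + 22.23 = 357.63.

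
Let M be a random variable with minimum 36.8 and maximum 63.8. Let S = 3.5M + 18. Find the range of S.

Range of M = 63.8 − 36.8 = 27.
Range(S) = |a|·Range(M) = |3.5|·27 = 94.5.

Range(S) = 94.5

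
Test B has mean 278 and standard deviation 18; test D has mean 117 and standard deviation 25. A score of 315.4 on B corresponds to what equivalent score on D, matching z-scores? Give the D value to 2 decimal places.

z = (315.4 − 278)/18 ≈ 2.0778.
D = 117 + z·25 = 117 + (315.4 − 278)·25/18 ≈ 168.94.

D = 168.94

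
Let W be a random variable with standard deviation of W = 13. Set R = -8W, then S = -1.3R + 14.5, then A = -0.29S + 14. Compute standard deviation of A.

standard deviation of A = 39.208

standard deviation of R = |-8|·13 = 104.
standard deviation of S = |-1.3|·104 = 135.2.
standard deviation of A = |-0.29|·135.2 = 39.208.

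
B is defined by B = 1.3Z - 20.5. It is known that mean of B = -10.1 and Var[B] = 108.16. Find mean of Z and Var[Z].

mean of Z = 8, Var[Z] = 64

From B = 1.3Z - 20.5: mean of B = a·mean of Z + b, so mean of Z = (mean of B − b)/a = (-10.1 − (-20.5))/1.3 = 8.
Var[B] = a²·Var[Z], so Var[Z] = 108.16/1.3² = 64.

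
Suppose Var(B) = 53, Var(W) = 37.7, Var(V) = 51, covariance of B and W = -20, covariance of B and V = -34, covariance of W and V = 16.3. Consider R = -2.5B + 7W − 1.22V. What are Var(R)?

Var(R) = 2468.6544

Var(R) = a²·Var(B) + b²·Var(W) + c²·Var(V) + 2ab·covariance of B and W + 2ac·covariance of B and V + 2bc·covariance of W and V, with a = -2.5, b = 7, c = -1.22.
= 331.25 + 1847.3 + 75.9084 + 700 + (-207.4) + (-278.404)
= 2468.6544.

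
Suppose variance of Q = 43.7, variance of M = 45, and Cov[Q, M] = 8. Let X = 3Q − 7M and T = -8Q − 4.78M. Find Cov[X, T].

Cov[X, T] = 790.18

By bilinearity, Cov[X, T] = ac·variance of Q + bd·variance of M + (ad+bc)·Cov[Q, M], with a=3, b=-7, c=-8, d=-4.78.
ac·variance of Q = 3·(-8)·43.7 = -1048.8
bd·variance of M = (-7)·(-4.78)·45 = 1505.7
(ad+bc)·Cov[Q, M] = (41.66)·8 = 333.28
Cov[X, T] = -1048.8 + 1505.7 + 333.28 = 790.18.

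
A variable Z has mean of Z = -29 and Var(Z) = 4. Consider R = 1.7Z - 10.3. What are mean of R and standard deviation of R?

R = 1.7Z - 10.3 is linear with a = 1.7, b = -10.3.
mean of R = a·mean of Z + b = 1.7·(-29) + (-10.3) = -59.6.
standard deviation of Z = √4 = 2.
standard deviation of R = |a|·standard deviation of Z = |1.7|·2 = 3.4.

mean of R = -59.6, standard deviation of R = 3.4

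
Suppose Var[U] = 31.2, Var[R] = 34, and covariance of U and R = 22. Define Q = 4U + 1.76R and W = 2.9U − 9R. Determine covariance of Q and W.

covariance of Q and W = -856.352

By bilinearity, covariance of Q and W = ac·Var[U] + bd·Var[R] + (ad+bc)·covariance of U and R, with a=4, b=1.76, c=2.9, d=-9.
ac·Var[U] = 4·2.9·31.2 = 361.92
bd·Var[R] = 1.76·(-9)·34 = -538.56
(ad+bc)·covariance of U and R = (-30.896)·22 = -679.712
covariance of Q and W = 361.92 + (-538.56) + (-679.712) = -856.352.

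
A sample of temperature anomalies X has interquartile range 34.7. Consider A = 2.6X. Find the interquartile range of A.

IQR(A) = 90.22

Under A = aX + b, IQR(A) = |a|·IQR(X) = |2.6|·34.7 = 90.22 (shifts cancel; spread scales by |a|).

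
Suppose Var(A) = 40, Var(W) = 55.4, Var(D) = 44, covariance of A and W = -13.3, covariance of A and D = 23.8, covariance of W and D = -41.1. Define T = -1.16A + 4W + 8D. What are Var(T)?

Var(T) = 807.52

Var(T) = a²·Var(A) + b²·Var(W) + c²·Var(D) + 2ab·covariance of A and W + 2ac·covariance of A and D + 2bc·covariance of W and D, with a = -1.16, b = 4, c = 8.
= 53.824 + 886.4 + 2816 + 123.424 + (-441.728) + (-2630.4)
= 807.52.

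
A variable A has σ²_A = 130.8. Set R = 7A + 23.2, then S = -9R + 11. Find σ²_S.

σ²_R = 7²·130.8 = 6409.2.
σ²_S = (-9)²·6409.2 = 519145.2.

σ²_S = 519145.2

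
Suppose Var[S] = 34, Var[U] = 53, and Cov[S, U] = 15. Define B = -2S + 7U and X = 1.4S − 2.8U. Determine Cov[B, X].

By bilinearity, Cov[B, X] = ac·Var[S] + bd·Var[U] + (ad+bc)·Cov[S, U], with a=-2, b=7, c=1.4, d=-2.8.
ac·Var[S] = (-2)·1.4·34 = -95.2
bd·Var[U] = 7·(-2.8)·53 = -1038.8
(ad+bc)·Cov[S, U] = (15.4)·15 = 231
Cov[B, X] = -95.2 + (-1038.8) + 231 = -903.

Cov[B, X] = -903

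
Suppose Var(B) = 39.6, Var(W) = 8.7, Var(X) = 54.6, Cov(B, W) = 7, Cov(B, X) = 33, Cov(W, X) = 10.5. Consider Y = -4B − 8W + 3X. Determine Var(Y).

Var(Y) = 833.8

Var(Y) = a²·Var(B) + b²·Var(W) + c²·Var(X) + 2ab·Cov(B, W) + 2ac·Cov(B, X) + 2bc·Cov(W, X), with a = -4, b = -8, c = 3.
= 633.6 + 556.8 + 491.4 + 448 + (-792) + (-504)
= 833.8.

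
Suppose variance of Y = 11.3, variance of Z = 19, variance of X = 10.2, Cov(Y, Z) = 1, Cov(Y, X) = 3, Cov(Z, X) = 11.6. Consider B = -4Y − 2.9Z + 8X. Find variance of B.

variance of B = 286.35

variance of B = a²·variance of Y + b²·variance of Z + c²·variance of X + 2ab·Cov(Y, Z) + 2ac·Cov(Y, X) + 2bc·Cov(Z, X), with a = -4, b = -2.9, c = 8.
= 180.8 + 159.79 + 652.8 + 23.2 + (-192) + (-538.24)
= 286.35.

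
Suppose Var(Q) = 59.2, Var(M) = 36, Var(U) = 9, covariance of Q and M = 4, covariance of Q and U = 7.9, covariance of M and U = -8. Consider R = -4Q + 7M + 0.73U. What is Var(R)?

Var(R) = a²·Var(Q) + b²·Var(M) + c²·Var(U) + 2ab·covariance of Q and M + 2ac·covariance of Q and U + 2bc·covariance of M and U, with a = -4, b = 7, c = 0.73.
= 947.2 + 1764 + 4.7961 + (-224) + (-46.136) + (-81.76)
= 2364.1001.

Var(R) = 2364.1001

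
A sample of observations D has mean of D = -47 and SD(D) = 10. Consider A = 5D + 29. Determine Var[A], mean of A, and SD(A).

A = 5D + 29 is linear with a = 5, b = 29.
Var[D] = 10² = 100.
Var[A] = a²·Var[D] = 5²·100 = 2500 (the additive constant 29 does not affect variance).
mean of A = a·mean of D + b = 5·(-47) + 29 = -206.
SD(A) = |a|·SD(D) = |5|·10 = 50.

Var[A] = 2500, mean of A = -206, SD(A) = 50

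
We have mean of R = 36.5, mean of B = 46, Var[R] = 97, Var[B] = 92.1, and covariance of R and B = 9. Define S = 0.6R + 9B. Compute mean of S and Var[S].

mean of S = 0.6·mean of R + 9·mean of B = 0.6·36.5 + 9·46 = 435.9.
Var[S] = a²·Var[R] + b²·Var[B] + 2ab·covariance of R and B with a = 0.6, b = 9.
= 0.6²·97 + 9²·92.1 + 2·0.6·9·9
= 34.92 + 7460.1 + 97.2 = 7592.22.

mean of S = 435.9, Var[S] = 7592.22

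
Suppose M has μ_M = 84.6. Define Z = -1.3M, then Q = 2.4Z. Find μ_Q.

μ_Q = -263.952

μ_Z = (-1.3)·84.6 = -109.98.
μ_Q = 2.4·(-109.98) = -263.952.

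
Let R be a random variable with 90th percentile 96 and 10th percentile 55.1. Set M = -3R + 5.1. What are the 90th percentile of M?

90th percentile of M = -160.2

Since a = -3 < 0 the transformation is decreasing, reversing order: the 90th percentile of M corresponds to the 10th percentile of R.
So P_{90}(M) = a·P_{10}(R) + b = (-3)·55.1 + 5.1 = -160.2.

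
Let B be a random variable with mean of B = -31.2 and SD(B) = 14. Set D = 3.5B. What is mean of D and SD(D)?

D = 3.5B is linear with a = 3.5, b = 0.
mean of D = a·mean of B + b = 3.5·(-31.2) = -109.2.
SD(D) = |a|·SD(B) = |3.5|·14 = 49.

mean of D = -109.2, SD(D) = 49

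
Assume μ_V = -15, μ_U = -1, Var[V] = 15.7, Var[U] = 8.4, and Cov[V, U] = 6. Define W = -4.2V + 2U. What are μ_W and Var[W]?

μ_W = 61, Var[W] = 209.748

μ_W = (-4.2)·μ_V + 2·μ_U = (-4.2)·(-15) + 2·(-1) = 61.
Var[W] = a²·Var[V] + b²·Var[U] + 2ab·Cov[V, U] with a = -4.2, b = 2.
= (-4.2)²·15.7 + 2²·8.4 + 2·(-4.2)·2·6
= 276.948 + 33.6 + (-100.8) = 209.748.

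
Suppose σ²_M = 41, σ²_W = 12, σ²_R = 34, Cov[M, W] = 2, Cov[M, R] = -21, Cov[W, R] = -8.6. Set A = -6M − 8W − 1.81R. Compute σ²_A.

σ²_A = a²·σ²_M + b²·σ²_W + c²·σ²_R + 2ab·Cov[M, W] + 2ac·Cov[M, R] + 2bc·Cov[W, R], with a = -6, b = -8, c = -1.81.
= 1476 + 768 + 111.3874 + 192 + (-456.12) + (-249.056)
= 1842.2114.

σ²_A = 1842.2114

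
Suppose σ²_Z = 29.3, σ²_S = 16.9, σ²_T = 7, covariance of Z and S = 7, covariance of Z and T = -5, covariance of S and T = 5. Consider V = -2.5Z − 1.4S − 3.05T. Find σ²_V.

σ²_V = a²·σ²_Z + b²·σ²_S + c²·σ²_T + 2ab·covariance of Z and S + 2ac·covariance of Z and T + 2bc·covariance of S and T, with a = -2.5, b = -1.4, c = -3.05.
= 183.125 + 33.124 + 65.1175 + 49 + (-76.25) + 42.7
= 296.8165.

σ²_V = 296.8165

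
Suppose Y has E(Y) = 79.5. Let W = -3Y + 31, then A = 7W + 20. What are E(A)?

E(A) = -1432.5

E(W) = (-3)·79.5 + 31 = -207.5.
E(A) = 7·(-207.5) + 20 = -1432.5.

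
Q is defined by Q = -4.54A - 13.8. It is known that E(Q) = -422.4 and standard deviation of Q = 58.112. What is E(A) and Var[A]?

E(A) = 90, Var[A] = 163.84

From Q = -4.54A - 13.8: E(Q) = a·E(A) + b, so E(A) = (E(Q) − b)/a = (-422.4 − (-13.8))/(-4.54) = 90.
Var[Q] = 58.112² = 3377.004544.
Var[Q] = a²·Var[A], so Var[A] = 3377.004544/(-4.54)² = 163.84.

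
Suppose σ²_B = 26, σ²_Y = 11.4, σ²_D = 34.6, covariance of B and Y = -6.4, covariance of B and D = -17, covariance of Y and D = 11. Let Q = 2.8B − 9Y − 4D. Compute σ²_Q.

σ²_Q = a²·σ²_B + b²·σ²_Y + c²·σ²_D + 2ab·covariance of B and Y + 2ac·covariance of B and D + 2bc·covariance of Y and D, with a = 2.8, b = -9, c = -4.
= 203.84 + 923.4 + 553.6 + 322.56 + 380.8 + 792
= 3176.2.

σ²_Q = 3176.2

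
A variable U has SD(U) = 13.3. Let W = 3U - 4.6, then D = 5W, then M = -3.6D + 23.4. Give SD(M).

SD(M) = 718.2

SD(W) = |3|·13.3 = 39.9.
SD(D) = |5|·39.9 = 199.5.
SD(M) = |-3.6|·199.5 = 718.2.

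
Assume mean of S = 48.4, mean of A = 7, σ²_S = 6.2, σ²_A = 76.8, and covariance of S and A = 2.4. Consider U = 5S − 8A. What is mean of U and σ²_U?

mean of U = 5·mean of S + (-8)·mean of A = 5·48.4 + (-8)·7 = 186.
σ²_U = a²·σ²_S + b²·σ²_A + 2ab·covariance of S and A with a = 5, b = -8.
= 5²·6.2 + (-8)²·76.8 + 2·5·(-8)·2.4
= 155 + 4915.2 + (-192) = 4878.2.

mean of U = 186, σ²_U = 4878.2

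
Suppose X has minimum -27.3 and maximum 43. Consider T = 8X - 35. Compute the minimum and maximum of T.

a = 8 > 0, so min(T) = a·min(X)+b = 8·(-27.3) + (-35) = -253.4 and max(T) = 8·43 + (-35) = 309.

min(T) = -253.4, max(T) = 309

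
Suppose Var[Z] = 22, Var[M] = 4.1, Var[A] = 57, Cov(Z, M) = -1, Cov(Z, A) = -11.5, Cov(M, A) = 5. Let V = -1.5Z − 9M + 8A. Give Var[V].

Var[V] = 3558.6

Var[V] = a²·Var[Z] + b²·Var[M] + c²·Var[A] + 2ab·Cov(Z, M) + 2ac·Cov(Z, A) + 2bc·Cov(M, A), with a = -1.5, b = -9, c = 8.
= 49.5 + 332.1 + 3648 + (-27) + 276 + (-720)
= 3558.6.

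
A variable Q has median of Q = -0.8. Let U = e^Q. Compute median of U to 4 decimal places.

median of U = 0.4493

e^Q is monotone on this domain, so median of U = exp(-0.8) ≈ 0.4493.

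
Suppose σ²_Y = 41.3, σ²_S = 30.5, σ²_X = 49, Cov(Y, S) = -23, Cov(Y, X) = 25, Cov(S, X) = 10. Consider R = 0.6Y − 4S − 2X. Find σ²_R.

σ²_R = a²·σ²_Y + b²·σ²_S + c²·σ²_X + 2ab·Cov(Y, S) + 2ac·Cov(Y, X) + 2bc·Cov(S, X), with a = 0.6, b = -4, c = -2.
= 14.868 + 488 + 196 + 110.4 + (-60) + 160
= 909.268.

σ²_R = 909.268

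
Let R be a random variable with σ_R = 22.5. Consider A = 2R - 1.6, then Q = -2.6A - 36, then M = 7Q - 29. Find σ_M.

σ_A = |2|·22.5 = 45.
σ_Q = |-2.6|·45 = 117.
σ_M = |7|·117 = 819.

σ_M = 819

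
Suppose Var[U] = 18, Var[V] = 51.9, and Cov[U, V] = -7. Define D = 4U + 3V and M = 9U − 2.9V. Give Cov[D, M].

Cov[D, M] = 88.67

By bilinearity, Cov[D, M] = ac·Var[U] + bd·Var[V] + (ad+bc)·Cov[U, V], with a=4, b=3, c=9, d=-2.9.
ac·Var[U] = 4·9·18 = 648
bd·Var[V] = 3·(-2.9)·51.9 = -451.53
(ad+bc)·Cov[U, V] = (15.4)·(-7) = -107.8
Cov[D, M] = 648 + (-451.53) + (-107.8) = 88.67.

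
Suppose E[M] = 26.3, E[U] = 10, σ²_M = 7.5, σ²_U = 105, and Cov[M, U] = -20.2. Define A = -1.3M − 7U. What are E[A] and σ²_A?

E[A] = -104.19, σ²_A = 4790.035

E[A] = (-1.3)·E[M] + (-7)·E[U] = (-1.3)·26.3 + (-7)·10 = -104.19.
σ²_A = a²·σ²_M + b²·σ²_U + 2ab·Cov[M, U] with a = -1.3, b = -7.
= (-1.3)²·7.5 + (-7)²·105 + 2·(-1.3)·(-7)·(-20.2)
= 12.675 + 5145 + (-367.64) = 4790.035.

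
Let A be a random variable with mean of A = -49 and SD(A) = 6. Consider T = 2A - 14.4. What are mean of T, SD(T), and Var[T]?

mean of T = -112.4, SD(T) = 12, Var[T] = 144

T = 2A - 14.4 is linear with a = 2, b = -14.4.
mean of T = a·mean of A + b = 2·(-49) + (-14.4) = -112.4.
SD(T) = |a|·SD(A) = |2|·6 = 12.
Var[A] = 6² = 36.
Var[T] = a²·Var[A] = 2²·36 = 144 (the additive constant -14.4 does not affect variance).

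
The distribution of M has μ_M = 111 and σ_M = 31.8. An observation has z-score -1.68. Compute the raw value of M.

M = 57.576

M = μ_M + z·σ_M = 111 + (-1.68)·31.8 = 57.576.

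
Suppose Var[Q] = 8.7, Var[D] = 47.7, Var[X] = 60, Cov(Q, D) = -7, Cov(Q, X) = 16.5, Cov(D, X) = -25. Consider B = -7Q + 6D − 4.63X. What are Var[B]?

Var[B] = 6476.244

Var[B] = a²·Var[Q] + b²·Var[D] + c²·Var[X] + 2ab·Cov(Q, D) + 2ac·Cov(Q, X) + 2bc·Cov(D, X), with a = -7, b = 6, c = -4.63.
= 426.3 + 1717.2 + 1286.214 + 588 + 1069.53 + 1389
= 6476.244.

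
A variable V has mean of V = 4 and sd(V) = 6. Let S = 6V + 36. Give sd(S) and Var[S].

S = 6V + 36 is linear with a = 6, b = 36.
sd(S) = |a|·sd(V) = |6|·6 = 36.
Var[V] = 6² = 36.
Var[S] = a²·Var[V] = 6²·36 = 1296 (the additive constant 36 does not affect variance).

sd(S) = 36, Var[S] = 1296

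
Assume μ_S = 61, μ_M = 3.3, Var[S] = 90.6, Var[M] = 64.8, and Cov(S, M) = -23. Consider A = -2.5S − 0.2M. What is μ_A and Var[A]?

μ_A = (-2.5)·μ_S + (-0.2)·μ_M = (-2.5)·61 + (-0.2)·3.3 = -153.16.
Var[A] = a²·Var[S] + b²·Var[M] + 2ab·Cov(S, M) with a = -2.5, b = -0.2.
= (-2.5)²·90.6 + (-0.2)²·64.8 + 2·(-2.5)·(-0.2)·(-23)
= 566.25 + 2.592 + (-23) = 545.842.

μ_A = -153.16, Var[A] = 545.842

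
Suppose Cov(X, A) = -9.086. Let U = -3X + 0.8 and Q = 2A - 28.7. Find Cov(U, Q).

Cov(U, Q) = 54.516

Cov(U, Q) = a·c·Cov(X, A) = (-3)·2·(-9.086) = 54.516. Additive constants drop out.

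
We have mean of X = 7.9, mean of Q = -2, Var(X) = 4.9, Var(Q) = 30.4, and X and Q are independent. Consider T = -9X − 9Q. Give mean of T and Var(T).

mean of T = (-9)·mean of X + (-9)·mean of Q = (-9)·7.9 + (-9)·(-2) = -53.1.
Var(T) = a²·Var(X) + b²·Var(Q) + 2ab·Cov(X, Q) with a = -9, b = -9.
Independence gives Cov(X, Q) = 0.
= (-9)²·4.9 + (-9)²·30.4 + 2·(-9)·(-9)·0
= 396.9 + 2462.4 + 0 = 2859.3.

mean of T = -53.1, Var(T) = 2859.3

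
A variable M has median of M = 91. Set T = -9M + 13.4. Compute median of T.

A linear map preserves order up to sign, so median of T = a·median of M + b = (-9)·91 + 13.4 = -805.6.

median of T = -805.6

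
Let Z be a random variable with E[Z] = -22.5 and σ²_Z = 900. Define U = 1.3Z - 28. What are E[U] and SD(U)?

E[U] = -57.25, SD(U) = 39

U = 1.3Z - 28 is linear with a = 1.3, b = -28.
E[U] = a·E[Z] + b = 1.3·(-22.5) + (-28) = -57.25.
SD(Z) = √900 = 30.
SD(U) = |a|·SD(Z) = |1.3|·30 = 39.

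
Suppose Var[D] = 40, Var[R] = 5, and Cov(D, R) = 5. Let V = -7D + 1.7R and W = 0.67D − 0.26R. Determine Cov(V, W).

By bilinearity, Cov(V, W) = ac·Var[D] + bd·Var[R] + (ad+bc)·Cov(D, R), with a=-7, b=1.7, c=0.67, d=-0.26.
ac·Var[D] = (-7)·0.67·40 = -187.6
bd·Var[R] = 1.7·(-0.26)·5 = -2.21
(ad+bc)·Cov(D, R) = (2.959)·5 = 14.795
Cov(V, W) = -187.6 + (-2.21) + 14.795 = -175.015.

Cov(V, W) = -175.015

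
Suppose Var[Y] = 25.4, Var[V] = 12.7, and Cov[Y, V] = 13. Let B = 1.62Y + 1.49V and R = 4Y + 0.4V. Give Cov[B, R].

Cov[B, R] = 258.0652

By bilinearity, Cov[B, R] = ac·Var[Y] + bd·Var[V] + (ad+bc)·Cov[Y, V], with a=1.62, b=1.49, c=4, d=0.4.
ac·Var[Y] = 1.62·4·25.4 = 164.592
bd·Var[V] = 1.49·0.4·12.7 = 7.5692
(ad+bc)·Cov[Y, V] = (6.608)·13 = 85.904
Cov[B, R] = 164.592 + 7.5692 + 85.904 = 258.0652.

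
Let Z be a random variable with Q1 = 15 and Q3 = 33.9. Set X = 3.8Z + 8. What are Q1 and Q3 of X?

a = 3.8 > 0: Q1(X) = a·Q1(Z)+b = 65, Q3(X) = a·Q3(Z)+b = 136.82.

Q1(X) = 65, Q3(X) = 136.82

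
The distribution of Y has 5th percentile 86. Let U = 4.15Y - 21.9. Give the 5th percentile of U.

Since a = 4.15 > 0 the transformation is increasing, so the 5th percentile of U = a·(P_{5} of Y) + b = 4.15·86 + (-21.9) = 335.

5th percentile of U = 335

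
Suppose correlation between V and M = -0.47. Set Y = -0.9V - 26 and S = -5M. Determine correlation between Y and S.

correlation between Y and S = -0.47

Linear rescalings preserve correlation up to sign; here the slopes -0.9 and -5 have the same sign, so correlation between Y and S = correlation between V and M = -0.47.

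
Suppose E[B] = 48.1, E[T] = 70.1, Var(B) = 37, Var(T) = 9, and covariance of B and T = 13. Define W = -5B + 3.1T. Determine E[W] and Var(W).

E[W] = (-5)·E[B] + 3.1·E[T] = (-5)·48.1 + 3.1·70.1 = -23.19.
Var(W) = a²·Var(B) + b²·Var(T) + 2ab·covariance of B and T with a = -5, b = 3.1.
= (-5)²·37 + 3.1²·9 + 2·(-5)·3.1·13
= 925 + 86.49 + (-403) = 608.49.

E[W] = -23.19, Var(W) = 608.49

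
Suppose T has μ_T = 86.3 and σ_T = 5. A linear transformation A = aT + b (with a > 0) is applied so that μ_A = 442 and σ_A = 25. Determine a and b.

a = 5, b = 10.5

σ_A = a·σ_T (a > 0), so a = 25/5 = 5.
μ_A = a·μ_T + b, so b = 442 − 5·86.3 = 10.5.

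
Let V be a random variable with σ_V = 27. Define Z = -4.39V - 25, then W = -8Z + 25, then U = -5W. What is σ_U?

σ_U = 4741.2

σ_Z = |-4.39|·27 = 118.53.
σ_W = |-8|·118.53 = 948.24.
σ_U = |-5|·948.24 = 4741.2.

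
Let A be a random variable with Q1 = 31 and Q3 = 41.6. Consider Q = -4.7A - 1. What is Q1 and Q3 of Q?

a = -4.7 < 0 reverses order: Q1(Q) comes from Q3(A), Q3(Q) from Q1(A).
Q1(Q) = (-4.7)·41.6 + (-1) = -196.52; Q3(Q) = (-4.7)·31 + (-1) = -146.7.

Q1(Q) = -196.52, Q3(Q) = -146.7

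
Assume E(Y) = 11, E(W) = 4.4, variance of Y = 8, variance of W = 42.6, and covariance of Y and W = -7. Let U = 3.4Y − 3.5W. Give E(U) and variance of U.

E(U) = 3.4·E(Y) + (-3.5)·E(W) = 3.4·11 + (-3.5)·4.4 = 22.
variance of U = a²·variance of Y + b²·variance of W + 2ab·covariance of Y and W with a = 3.4, b = -3.5.
= 3.4²·8 + (-3.5)²·42.6 + 2·3.4·(-3.5)·(-7)
= 92.48 + 521.85 + 166.6 = 780.93.

E(U) = 22, variance of U = 780.93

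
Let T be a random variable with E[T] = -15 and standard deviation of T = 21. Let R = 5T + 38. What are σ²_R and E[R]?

R = 5T + 38 is linear with a = 5, b = 38.
σ²_T = 21² = 441.
σ²_R = a²·σ²_T = 5²·441 = 11025 (the additive constant 38 does not affect variance).
E[R] = a·E[T] + b = 5·(-15) + 38 = -37.

σ²_R = 11025, E[R] = -37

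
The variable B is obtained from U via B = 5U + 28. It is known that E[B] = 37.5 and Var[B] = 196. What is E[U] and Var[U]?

E[U] = 1.9, Var[U] = 7.84

From B = 5U + 28: E[B] = a·E[U] + b, so E[U] = (E[B] − b)/a = (37.5 − 28)/5 = 1.9.
Var[B] = a²·Var[U], so Var[U] = 196/5² = 7.84.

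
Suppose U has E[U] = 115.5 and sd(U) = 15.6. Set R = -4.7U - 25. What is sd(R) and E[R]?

sd(R) = 73.32, E[R] = -567.85

R = -4.7U - 25 is linear with a = -4.7, b = -25.
sd(R) = |a|·sd(U) = |-4.7|·15.6 = 73.32.
E[R] = a·E[U] + b = (-4.7)·115.5 + (-25) = -567.85.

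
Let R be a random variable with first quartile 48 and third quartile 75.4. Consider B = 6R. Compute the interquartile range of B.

IQR(B) = 164.4

IQR of R = Q3 − Q1 = 75.4 − 48 = 27.4.
Under B = aR + b, IQR(B) = |a|·IQR(R) = |6|·27.4 = 164.4 (shifts cancel; spread scales by |a|).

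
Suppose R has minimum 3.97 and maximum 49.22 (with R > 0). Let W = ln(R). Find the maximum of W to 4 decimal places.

max(W) = 3.8963

ln(R) is increasing on this domain, so max(W) comes from max(R) = 49.22: max(W) = ln(49.22) ≈ 3.8963.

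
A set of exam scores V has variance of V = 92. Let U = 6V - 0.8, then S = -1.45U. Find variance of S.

variance of S = 6963.48

variance of U = 6²·92 = 3312.
variance of S = (-1.45)²·3312 = 6963.48.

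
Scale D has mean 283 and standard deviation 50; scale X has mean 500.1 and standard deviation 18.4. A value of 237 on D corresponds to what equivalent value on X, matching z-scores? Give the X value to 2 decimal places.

z = (237 − 283)/50 = -0.92.
X = 500.1 + z·18.4 = 500.1 + (237 − 283)·18.4/50 ≈ 483.17.

X = 483.17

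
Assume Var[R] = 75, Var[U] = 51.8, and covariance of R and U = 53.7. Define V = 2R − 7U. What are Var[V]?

Var[V] = a²·Var[R] + b²·Var[U] + 2ab·covariance of R and U with a = 2, b = -7.
= 2²·75 + (-7)²·51.8 + 2·2·(-7)·53.7
= 300 + 2538.2 + (-1503.6) = 1334.6.

Var[V] = 1334.6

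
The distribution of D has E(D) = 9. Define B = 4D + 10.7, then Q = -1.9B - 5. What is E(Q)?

E(Q) = -93.73

E(B) = 4·9 + 10.7 = 46.7.
E(Q) = (-1.9)·46.7 + (-5) = -93.73.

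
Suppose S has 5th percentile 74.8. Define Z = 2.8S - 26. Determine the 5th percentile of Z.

5th percentile of Z = 183.44

Since a = 2.8 > 0 the transformation is increasing, so the 5th percentile of Z = a·(P_{5} of S) + b = 2.8·74.8 + (-26) = 183.44.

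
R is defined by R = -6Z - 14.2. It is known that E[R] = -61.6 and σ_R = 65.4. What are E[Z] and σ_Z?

From R = -6Z - 14.2: E[R] = a·E[Z] + b, so E[Z] = (E[R] − b)/a = (-61.6 − (-14.2))/(-6) = 7.9.
σ_R = |a|·σ_Z, so σ_Z = 65.4/|-6| = 10.9.

E[Z] = 7.9, σ_Z = 10.9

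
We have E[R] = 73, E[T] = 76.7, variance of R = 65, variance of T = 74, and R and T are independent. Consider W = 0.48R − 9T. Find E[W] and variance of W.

E[W] = 0.48·E[R] + (-9)·E[T] = 0.48·73 + (-9)·76.7 = -655.26.
variance of W = a²·variance of R + b²·variance of T + 2ab·Cov(R, T) with a = 0.48, b = -9.
Independence gives Cov(R, T) = 0.
= 0.48²·65 + (-9)²·74 + 2·0.48·(-9)·0
= 14.976 + 5994 + 0 = 6008.976.

E[W] = -655.26, variance of W = 6008.976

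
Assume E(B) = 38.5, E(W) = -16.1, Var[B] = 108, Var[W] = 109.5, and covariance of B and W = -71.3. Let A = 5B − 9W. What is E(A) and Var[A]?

E(A) = 337.4, Var[A] = 17986.5

E(A) = 5·E(B) + (-9)·E(W) = 5·38.5 + (-9)·(-16.1) = 337.4.
Var[A] = a²·Var[B] + b²·Var[W] + 2ab·covariance of B and W with a = 5, b = -9.
= 5²·108 + (-9)²·109.5 + 2·5·(-9)·(-71.3)
= 2700 + 8869.5 + 6417 = 17986.5.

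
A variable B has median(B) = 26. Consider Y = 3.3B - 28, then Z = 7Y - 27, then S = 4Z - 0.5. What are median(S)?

median(Y) = 3.3·26 + (-28) = 57.8.
median(Z) = 7·57.8 + (-27) = 377.6.
median(S) = 4·377.6 + (-0.5) = 1509.9.

median(S) = 1509.9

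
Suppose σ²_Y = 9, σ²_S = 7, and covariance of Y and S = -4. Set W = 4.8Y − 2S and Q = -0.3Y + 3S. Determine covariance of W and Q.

covariance of W and Q = -114.96

By bilinearity, covariance of W and Q = ac·σ²_Y + bd·σ²_S + (ad+bc)·covariance of Y and S, with a=4.8, b=-2, c=-0.3, d=3.
ac·σ²_Y = 4.8·(-0.3)·9 = -12.96
bd·σ²_S = (-2)·3·7 = -42
(ad+bc)·covariance of Y and S = (15)·(-4) = -60
covariance of W and Q = -12.96 + (-42) + (-60) = -114.96.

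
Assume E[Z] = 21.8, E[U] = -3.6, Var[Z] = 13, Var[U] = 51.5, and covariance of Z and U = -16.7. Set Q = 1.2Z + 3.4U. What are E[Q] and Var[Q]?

E[Q] = 1.2·E[Z] + 3.4·E[U] = 1.2·21.8 + 3.4·(-3.6) = 13.92.
Var[Q] = a²·Var[Z] + b²·Var[U] + 2ab·covariance of Z and U with a = 1.2, b = 3.4.
= 1.2²·13 + 3.4²·51.5 + 2·1.2·3.4·(-16.7)
= 18.72 + 595.34 + (-136.272) = 477.788.

E[Q] = 13.92, Var[Q] = 477.788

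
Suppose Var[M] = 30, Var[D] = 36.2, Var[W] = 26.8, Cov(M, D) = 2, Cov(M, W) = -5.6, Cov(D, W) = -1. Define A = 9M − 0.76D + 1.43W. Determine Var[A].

Var[A] = 2336.38204

Var[A] = a²·Var[M] + b²·Var[D] + c²·Var[W] + 2ab·Cov(M, D) + 2ac·Cov(M, W) + 2bc·Cov(D, W), with a = 9, b = -0.76, c = 1.43.
= 2430 + 20.90912 + 54.80332 + (-27.36) + (-144.144) + 2.1736
= 2336.38204.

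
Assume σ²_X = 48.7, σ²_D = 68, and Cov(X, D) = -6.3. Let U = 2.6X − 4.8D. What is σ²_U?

σ²_U = 2053.18

σ²_U = a²·σ²_X + b²·σ²_D + 2ab·Cov(X, D) with a = 2.6, b = -4.8.
= 2.6²·48.7 + (-4.8)²·68 + 2·2.6·(-4.8)·(-6.3)
= 329.212 + 1566.72 + 157.248 = 2053.18.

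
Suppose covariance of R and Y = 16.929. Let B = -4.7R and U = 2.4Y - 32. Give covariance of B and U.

covariance of B and U = a·c·covariance of R and Y = (-4.7)·2.4·16.929 = -190.95912. Additive constants drop out.

covariance of B and U = -190.95912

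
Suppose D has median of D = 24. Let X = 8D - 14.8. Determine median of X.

A linear map preserves order up to sign, so median of X = a·median of D + b = 8·24 + (-14.8) = 177.2.

median of X = 177.2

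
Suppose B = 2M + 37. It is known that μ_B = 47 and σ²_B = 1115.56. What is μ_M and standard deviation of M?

From B = 2M + 37: μ_B = a·μ_M + b, so μ_M = (μ_B − b)/a = (47 − 37)/2 = 5.
standard deviation of B = √1115.56 = 33.4.
standard deviation of B = |a|·standard deviation of M, so standard deviation of M = 33.4/|2| = 16.7.

μ_M = 5, standard deviation of M = 16.7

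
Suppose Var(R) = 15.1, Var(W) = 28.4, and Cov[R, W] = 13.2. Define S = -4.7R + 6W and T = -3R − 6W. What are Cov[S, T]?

By bilinearity, Cov[S, T] = ac·Var(R) + bd·Var(W) + (ad+bc)·Cov[R, W], with a=-4.7, b=6, c=-3, d=-6.
ac·Var(R) = (-4.7)·(-3)·15.1 = 212.91
bd·Var(W) = 6·(-6)·28.4 = -1022.4
(ad+bc)·Cov[R, W] = (10.2)·13.2 = 134.64
Cov[S, T] = 212.91 + (-1022.4) + 134.64 = -674.85.

Cov[S, T] = -674.85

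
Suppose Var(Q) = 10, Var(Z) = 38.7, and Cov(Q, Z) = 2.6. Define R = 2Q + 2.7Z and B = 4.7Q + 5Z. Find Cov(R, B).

Cov(R, B) = 675.444

By bilinearity, Cov(R, B) = ac·Var(Q) + bd·Var(Z) + (ad+bc)·Cov(Q, Z), with a=2, b=2.7, c=4.7, d=5.
ac·Var(Q) = 2·4.7·10 = 94
bd·Var(Z) = 2.7·5·38.7 = 522.45
(ad+bc)·Cov(Q, Z) = (22.69)·2.6 = 58.994
Cov(R, B) = 94 + 522.45 + 58.994 = 675.444.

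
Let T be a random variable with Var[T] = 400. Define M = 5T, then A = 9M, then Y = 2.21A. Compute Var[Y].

Var[Y] = 3956121

Var[M] = 5²·400 = 10000.
Var[A] = 9²·10000 = 810000.
Var[Y] = 2.21²·810000 = 3956121.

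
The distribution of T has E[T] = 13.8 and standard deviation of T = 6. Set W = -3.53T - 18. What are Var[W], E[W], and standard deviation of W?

Var[W] = 448.5924, E[W] = -66.714, standard deviation of W = 21.18

W = -3.53T - 18 is linear with a = -3.53, b = -18.
Var[T] = 6² = 36.
Var[W] = a²·Var[T] = (-3.53)²·36 = 448.5924 (the additive constant -18 does not affect variance).
E[W] = a·E[T] + b = (-3.53)·13.8 + (-18) = -66.714.
standard deviation of W = |a|·standard deviation of T = |-3.53|·6 = 21.18.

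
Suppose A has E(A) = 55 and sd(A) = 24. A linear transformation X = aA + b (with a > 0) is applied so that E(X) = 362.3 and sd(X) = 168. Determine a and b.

a = 7, b = -22.7

sd(X) = a·sd(A) (a > 0), so a = 168/24 = 7.
E(X) = a·E(A) + b, so b = 362.3 − 7·55 = -22.7.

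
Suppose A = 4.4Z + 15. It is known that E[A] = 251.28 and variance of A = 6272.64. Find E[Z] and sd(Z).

E[Z] = 53.7, sd(Z) = 18

From A = 4.4Z + 15: E[A] = a·E[Z] + b, so E[Z] = (E[A] − b)/a = (251.28 − 15)/4.4 = 53.7.
sd(A) = √6272.64 = 79.2.
sd(A) = |a|·sd(Z), so sd(Z) = 79.2/|4.4| = 18.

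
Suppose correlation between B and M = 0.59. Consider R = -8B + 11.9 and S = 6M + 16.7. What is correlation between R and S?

Linear rescalings preserve |correlation|; the slopes -8 and 6 have opposite signs, so the correlation flips sign: correlation between R and S = −correlation between B and M = -0.59.

correlation between R and S = -0.59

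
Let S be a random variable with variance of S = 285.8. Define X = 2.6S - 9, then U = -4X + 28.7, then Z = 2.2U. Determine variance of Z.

variance of X = 2.6²·285.8 = 1932.008.
variance of U = (-4)²·1932.008 = 30912.128.
variance of Z = 2.2²·30912.128 = 149614.69952.

variance of Z = 149614.69952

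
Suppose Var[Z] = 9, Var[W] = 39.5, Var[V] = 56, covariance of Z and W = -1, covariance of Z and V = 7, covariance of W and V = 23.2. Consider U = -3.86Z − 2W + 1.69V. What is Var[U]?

Var[U] = a²·Var[Z] + b²·Var[W] + c²·Var[V] + 2ab·covariance of Z and W + 2ac·covariance of Z and V + 2bc·covariance of W and V, with a = -3.86, b = -2, c = 1.69.
= 134.0964 + 158 + 159.9416 + (-15.44) + (-91.3276) + (-156.832)
= 188.4384.

Var[U] = 188.4384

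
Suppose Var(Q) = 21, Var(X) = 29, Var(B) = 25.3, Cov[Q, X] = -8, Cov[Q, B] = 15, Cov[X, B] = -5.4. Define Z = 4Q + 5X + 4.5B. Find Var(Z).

Var(Z) = 1550.325

Var(Z) = a²·Var(Q) + b²·Var(X) + c²·Var(B) + 2ab·Cov[Q, X] + 2ac·Cov[Q, B] + 2bc·Cov[X, B], with a = 4, b = 5, c = 4.5.
= 336 + 725 + 512.325 + (-320) + 540 + (-243)
= 1550.325.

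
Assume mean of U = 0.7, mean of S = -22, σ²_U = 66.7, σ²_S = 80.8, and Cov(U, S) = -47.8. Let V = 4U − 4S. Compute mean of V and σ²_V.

mean of V = 90.8, σ²_V = 3889.6

mean of V = 4·mean of U + (-4)·mean of S = 4·0.7 + (-4)·(-22) = 90.8.
σ²_V = a²·σ²_U + b²·σ²_S + 2ab·Cov(U, S) with a = 4, b = -4.
= 4²·66.7 + (-4)²·80.8 + 2·4·(-4)·(-47.8)
= 1067.2 + 1292.8 + 1529.6 = 3889.6.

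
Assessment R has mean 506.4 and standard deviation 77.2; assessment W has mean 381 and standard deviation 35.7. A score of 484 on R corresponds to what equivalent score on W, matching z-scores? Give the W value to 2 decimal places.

z = (484 − 506.4)/77.2 ≈ -0.2902.
W = 381 + z·35.7 = 381 + (484 − 506.4)·35.7/77.2 ≈ 370.64.

W = 370.64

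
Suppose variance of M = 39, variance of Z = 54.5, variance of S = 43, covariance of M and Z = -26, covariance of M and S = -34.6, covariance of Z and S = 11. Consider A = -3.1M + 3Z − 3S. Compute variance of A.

variance of A = a²·variance of M + b²·variance of Z + c²·variance of S + 2ab·covariance of M and Z + 2ac·covariance of M and S + 2bc·covariance of Z and S, with a = -3.1, b = 3, c = -3.
= 374.79 + 490.5 + 387 + 483.6 + (-643.56) + (-198)
= 894.33.

variance of A = 894.33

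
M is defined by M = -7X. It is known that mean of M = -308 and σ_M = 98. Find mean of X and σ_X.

From M = -7X: mean of M = a·mean of X + b, so mean of X = (mean of M − b)/a = (-308 − 0)/(-7) = 44.
σ_M = |a|·σ_X, so σ_X = 98/|-7| = 14.

mean of X = 44, σ_X = 14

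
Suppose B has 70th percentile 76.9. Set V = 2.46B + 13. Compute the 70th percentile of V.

Since a = 2.46 > 0 the transformation is increasing, so the 70th percentile of V = a·(P_{70} of B) + b = 2.46·76.9 + 13 = 202.174.

70th percentile of V = 202.174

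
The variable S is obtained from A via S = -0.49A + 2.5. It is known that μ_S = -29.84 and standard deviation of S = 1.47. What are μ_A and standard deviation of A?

From S = -0.49A + 2.5: μ_S = a·μ_A + b, so μ_A = (μ_S − b)/a = (-29.84 − 2.5)/(-0.49) = 66.
standard deviation of S = |a|·standard deviation of A, so standard deviation of A = 1.47/|-0.49| = 3.

μ_A = 66, standard deviation of A = 3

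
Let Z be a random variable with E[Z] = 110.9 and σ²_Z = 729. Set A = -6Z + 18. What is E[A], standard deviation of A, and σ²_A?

E[A] = -647.4, standard deviation of A = 162, σ²_A = 26244

A = -6Z + 18 is linear with a = -6, b = 18.
E[A] = a·E[Z] + b = (-6)·110.9 + 18 = -647.4.
standard deviation of Z = √729 = 27.
standard deviation of A = |a|·standard deviation of Z = |-6|·27 = 162.
σ²_A = a²·σ²_Z = (-6)²·729 = 26244 (the additive constant 18 does not affect variance).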